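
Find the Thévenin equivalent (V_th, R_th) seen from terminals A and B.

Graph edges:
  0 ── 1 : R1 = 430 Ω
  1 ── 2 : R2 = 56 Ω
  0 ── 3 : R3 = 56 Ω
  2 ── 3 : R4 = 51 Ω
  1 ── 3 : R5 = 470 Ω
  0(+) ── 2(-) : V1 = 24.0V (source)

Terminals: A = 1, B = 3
Step 1 — V_th is the open-circuit voltage V_A - V_B (nothing connected across the terminals).
Nodal analysis, taking node 2 as the 0 V reference.
Source V1 fixes V_0 = 24 V.
KCL at each unknown node (sum of currents leaving = 0; resistances in Ω):
  Node 1: (V_1 - 24)/430 + (V_1 - 0)/56 + (V_1 - V_3)/470 = 0
  Node 3: (V_3 - 24)/56 + (V_3 - 0)/51 + (V_3 - V_1)/470 = 0
Collecting terms (coefficients in siemens):
  0.02231·V_1 - 0.002128·V_3 = 0.05581
  0.03959·V_3 - 0.002128·V_1 = 0.4286
Determinant D = (0.02231)(0.03959) - (-0.002128)(-0.002128) = 0.0008788
V_1 = [(0.05581)(0.03959) - (-0.002128)(0.4286)]/D = 3.552 V
V_3 = [(0.02231)(0.4286) - (0.05581)(-0.002128)]/D = 11.02 V
V_th = V_1 - V_3 = 3.552 - 11.02 = -7.463 V
Step 2 — R_th: zero the source — replace V1 by a short circuit (node 2 merges into node 0) — and find the resistance seen between A (node 1) and B (node 3).
Reduce the network between node 1 (A) and node 3 (B) by series/parallel combination:
  Rp1 = R1 ‖ R2 (parallel, both between nodes 0 and 1) = 1/(1/430 + 1/56) = 49.55 Ω
  Rp2 = R3 ‖ R4 (parallel, both between nodes 0 and 3) = 1/(1/56 + 1/51) = 26.69 Ω
  Rs1 = Rp1 + Rp2 (series, joined only at node 0) = 49.55 + 26.69 = 76.24 Ω
  Rp3 = R5 ‖ Rs1 (parallel, both between nodes 1 and 3) = 1/(1/470 + 1/76.24) = 65.6 Ω
R_th = 65.6 Ω

Final answer: V_th = -7.463 V, R_th = 65.6 Ω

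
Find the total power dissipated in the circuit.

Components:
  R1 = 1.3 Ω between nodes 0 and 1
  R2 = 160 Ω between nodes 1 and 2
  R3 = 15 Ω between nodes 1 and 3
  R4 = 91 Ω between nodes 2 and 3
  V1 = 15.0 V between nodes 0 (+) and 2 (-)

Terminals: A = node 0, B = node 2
Nodal analysis, taking node 2 as the 0 V reference.
Source V1 fixes V_0 = 15 V.
KCL at each unknown node (sum of currents leaving = 0; resistances in Ω):
  Node 1: (V_1 - 15)/1.3 + (V_1 - 0)/160 + (V_1 - V_3)/15 = 0
  Node 3: (V_3 - V_1)/15 + (V_3 - 0)/91 = 0
Collecting terms (coefficients in siemens):
  0.8421·V_1 - 0.06667·V_3 = 11.54
  0.07766·V_3 - 0.06667·V_1 = 0
Determinant D = (0.8421)(0.07766) - (-0.06667)(-0.06667) = 0.06095
V_1 = [(11.54)(0.07766) - (-0.06667)(0)]/D = 14.7 V
V_3 = [(0.8421)(0) - (11.54)(-0.06667)]/D = 12.62 V
Power in each resistor, P = (ΔV)²/R:
  P_R1 = (15 - 14.7)²/1.3 = 0.0691 W
  P_R2 = (14.7 - 0)²/160 = 1.351 W
  P_R3 = (14.7 - 12.62)²/15 = 0.2885 W
  P_R4 = (0 - 12.62)²/91 = 1.75 W
P_total = P_R1 + P_R2 + P_R3 + P_R4 = 3.458 W

Final answer: 3.458 W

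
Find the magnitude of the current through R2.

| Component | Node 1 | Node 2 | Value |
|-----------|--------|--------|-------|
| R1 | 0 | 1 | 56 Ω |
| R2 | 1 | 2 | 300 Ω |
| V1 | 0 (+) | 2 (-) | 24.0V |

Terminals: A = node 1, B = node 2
Nodal analysis, taking node 2 as the 0 V reference.
Source V1 fixes V_0 = 24 V.
KCL at each unknown node (sum of currents leaving = 0; resistances in Ω):
  Node 1: (V_1 - 24)/56 + (V_1 - 0)/300 = 0
Collecting terms: 0.02119 × V_1 = 0.4286  =>  V_1 = 20.22 V
I_R2 = (V_1 - V_2)/R2 = (20.22 - 0)/300 = 0.06742 A
|I_R2| = 0.06742 A

Final answer: |I_R2| = 0.06742 A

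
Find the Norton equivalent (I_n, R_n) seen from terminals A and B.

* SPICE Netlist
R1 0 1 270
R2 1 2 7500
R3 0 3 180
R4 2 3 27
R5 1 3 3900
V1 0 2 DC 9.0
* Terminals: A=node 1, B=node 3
Find the Thévenin equivalent first; then I_n = V_th/R_th and R_n = R_th.
Step 1 — V_th is the open-circuit voltage V_A - V_B (nothing connected across the terminals).
Nodal analysis, taking node 2 as the 0 V reference.
Source V1 fixes V_0 = 9 V.
KCL at each unknown node (sum of currents leaving = 0; resistances in Ω):
  Node 1: (V_1 - 9)/270 + (V_1 - 0)/7500 + (V_1 - V_3)/3900 = 0
  Node 3: (V_3 - 9)/180 + (V_3 - 0)/27 + (V_3 - V_1)/3900 = 0
Collecting terms (coefficients in siemens):
  0.004093·V_1 - 0.0002564·V_3 = 0.03333
  0.04285·V_3 - 0.0002564·V_1 = 0.05
Determinant D = (0.004093)(0.04285) - (-0.0002564)(-0.0002564) = 0.0001753
V_1 = [(0.03333)(0.04285) - (-0.0002564)(0.05)]/D = 8.219 V
V_3 = [(0.004093)(0.05) - (0.03333)(-0.0002564)]/D = 1.216 V
V_th = V_1 - V_3 = 8.219 - 1.216 = 7.003 V
Step 2 — R_th: zero the source — replace V1 by a short circuit (node 2 merges into node 0) — and find the resistance seen between A (node 1) and B (node 3).
Reduce the network between node 1 (A) and node 3 (B) by series/parallel combination:
  Rp1 = R1 ‖ R2 (parallel, both between nodes 0 and 1) = 1/(1/270 + 1/7500) = 260.6 Ω
  Rp2 = R3 ‖ R4 (parallel, both between nodes 0 and 3) = 1/(1/180 + 1/27) = 23.48 Ω
  Rs1 = Rp1 + Rp2 (series, joined only at node 0) = 260.6 + 23.48 = 284.1 Ω
  Rp3 = R5 ‖ Rs1 (parallel, both between nodes 1 and 3) = 1/(1/3900 + 1/284.1) = 264.8 Ω
R_th = 264.8 Ω
I_n = V_th/R_th = 7.003/264.8 = 0.02645 A, and R_n = R_th = 264.8 Ω

Final answer: I_n = 0.02645 A, R_n = 264.8 Ω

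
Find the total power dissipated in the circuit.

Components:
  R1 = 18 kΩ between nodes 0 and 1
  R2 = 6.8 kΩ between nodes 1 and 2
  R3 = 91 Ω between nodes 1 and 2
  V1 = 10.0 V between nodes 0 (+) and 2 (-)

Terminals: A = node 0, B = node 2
Nodal analysis, taking node 2 as the 0 V reference.
Source V1 fixes V_0 = 10 V.
KCL at each unknown node (sum of currents leaving = 0; resistances in Ω):
  Node 1: (V_1 - 10)/18000 + (V_1 - 0)/6800 + (V_1 - 0)/91 = 0
Collecting terms: 0.01119 × V_1 = 0.0005556  =>  V_1 = 0.04964 V
Power in each resistor, P = (ΔV)²/R:
  P_R1 = (10 - 0.04964)²/18000 = 0.005501 W
  P_R2 = (0.04964 - 0)²/6800 = 0.0000003624 W
  P_R3 = (0.04964 - 0)²/91 = 0.00002708 W
P_total = P_R1 + P_R2 + P_R3 = 0.005528 W

Final answer: 0.005528 W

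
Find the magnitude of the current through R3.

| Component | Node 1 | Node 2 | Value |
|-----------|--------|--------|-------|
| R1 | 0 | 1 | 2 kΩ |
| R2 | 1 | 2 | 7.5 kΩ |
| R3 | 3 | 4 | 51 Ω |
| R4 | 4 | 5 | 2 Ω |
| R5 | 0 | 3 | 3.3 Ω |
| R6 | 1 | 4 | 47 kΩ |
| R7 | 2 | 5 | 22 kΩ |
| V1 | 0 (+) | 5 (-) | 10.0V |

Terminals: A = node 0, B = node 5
Nodal analysis, taking node 5 as the 0 V reference.
Source V1 fixes V_0 = 10 V.
KCL at each unknown node (sum of currents leaving = 0; resistances in Ω):
  Node 1: (V_1 - 10)/2000 + (V_1 - V_2)/7500 + (V_1 - V_4)/47000 = 0
  Node 2: (V_2 - V_1)/7500 + (V_2 - 0)/22000 = 0
  Node 3: (V_3 - V_4)/51 + (V_3 - 10)/3.3 = 0
  Node 4: (V_4 - V_3)/51 + (V_4 - 0)/2 + (V_4 - V_1)/47000 = 0
Collecting terms (coefficients in siemens):
  0.0006546·V_1 - 0.0001333·V_2 - 0.00002128·V_4 = 0.005
  0.0001788·V_2 - 0.0001333·V_1 = 0
  0.3226·V_3 - 0.01961·V_4 = 3.03
  0.5196·V_4 - 0.00002128·V_1 - 0.01961·V_3 = 0
Solving these 4 simultaneous equations (Gaussian elimination) gives:
  V_1 = 9.02 V, V_2 = 6.727 V, V_3 = 9.414 V, V_4 = 0.3556 V
I_R3 = (V_3 - V_4)/R3 = (9.414 - 0.3556)/51 = 0.1776 A
|I_R3| = 0.1776 A

Final answer: |I_R3| = 0.1776 A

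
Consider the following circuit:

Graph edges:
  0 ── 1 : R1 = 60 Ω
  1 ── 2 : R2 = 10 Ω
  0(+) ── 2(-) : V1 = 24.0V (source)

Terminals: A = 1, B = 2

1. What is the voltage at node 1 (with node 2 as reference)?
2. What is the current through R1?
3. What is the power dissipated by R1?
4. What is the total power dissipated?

Nodal analysis, taking node 2 as the 0 V reference.
Source V1 fixes V_0 = 24 V.
KCL at each unknown node (sum of currents leaving = 0; resistances in Ω):
  Node 1: (V_1 - 24)/60 + (V_1 - 0)/10 = 0
Collecting terms: 0.1167 × V_1 = 0.4  =>  V_1 = 3.429 V
Part 1:
  Read off the nodal solution: V_1 = 3.429 V
Part 2:
  I_R1 = (V_0 - V_1)/R1 = (24 - 3.429)/60 = 0.3429 A
  Magnitude: I_R1 = 0.3429 A
Part 3:
  I_R1 = (V_0 - V_1)/R1 = (24 - 3.429)/60 = 0.3429 A
  P_R1 = I_R1² × R1 = (0.3429)² × 60 = 7.053 W
Part 4:
  Power in each resistor, P = (ΔV)²/R:
    P_R1 = (24 - 3.429)²/60 = 7.053 W
    P_R2 = (3.429 - 0)²/10 = 1.176 W
  P_total = P_R1 + P_R2 = 8.229 W

Final answers:
1. V_1 = 3.429 V
2. I_R1 = 0.3429 A
3. P_R1 = 7.053 W
4. P_total = 8.229 W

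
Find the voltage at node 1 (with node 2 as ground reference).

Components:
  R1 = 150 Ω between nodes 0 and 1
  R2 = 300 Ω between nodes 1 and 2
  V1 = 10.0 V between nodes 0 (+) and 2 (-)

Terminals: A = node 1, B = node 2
Nodal analysis, taking node 2 as the 0 V reference.
Source V1 fixes V_0 = 10 V.
KCL at each unknown node (sum of currents leaving = 0; resistances in Ω):
  Node 1: (V_1 - 10)/150 + (V_1 - 0)/300 = 0
Collecting terms: 0.01 × V_1 = 0.06667  =>  V_1 = 6.667 V
The requested potential is V_1 = 6.667 V.

Final answer: V_1 = 6.667 V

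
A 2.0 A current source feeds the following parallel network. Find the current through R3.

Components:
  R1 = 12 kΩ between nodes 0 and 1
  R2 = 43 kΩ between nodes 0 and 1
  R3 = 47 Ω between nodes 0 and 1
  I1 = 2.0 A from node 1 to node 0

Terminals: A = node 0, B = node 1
All resistors sit directly between nodes 0 and 1, so they are in parallel and share one voltage V; the full source current 2 A splits among them.
1/R_par = 1/12000 + 1/43000 + 1/47 = 0.02138 S  =>  R_par = 46.77 Ω
V = I × R_par = 2 × 46.77 = 93.53 V
I_R3 = V/R3 = 93.53/47 = 1.99 A

Final answer: 1.99 A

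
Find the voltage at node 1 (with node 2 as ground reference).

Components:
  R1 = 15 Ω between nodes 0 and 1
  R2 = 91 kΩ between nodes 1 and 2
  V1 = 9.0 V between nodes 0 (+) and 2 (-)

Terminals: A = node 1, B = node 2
Nodal analysis, taking node 2 as the 0 V reference.
Source V1 fixes V_0 = 9 V.
KCL at each unknown node (sum of currents leaving = 0; resistances in Ω):
  Node 1: (V_1 - 9)/15 + (V_1 - 0)/91000 = 0
Collecting terms: 0.06668 × V_1 = 0.6  =>  V_1 = 8.999 V
The requested potential is V_1 = 8.999 V.

Final answer: V_1 = 8.999 V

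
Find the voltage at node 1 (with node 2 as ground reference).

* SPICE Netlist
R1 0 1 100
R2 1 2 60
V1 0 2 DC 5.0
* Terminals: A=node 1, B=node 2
Nodal analysis, taking node 2 as the 0 V reference.
Source V1 fixes V_0 = 5 V.
KCL at each unknown node (sum of currents leaving = 0; resistances in Ω):
  Node 1: (V_1 - 5)/100 + (V_1 - 0)/60 = 0
Collecting terms: 0.02667 × V_1 = 0.05  =>  V_1 = 1.875 V
The requested potential is V_1 = 1.875 V.

Final answer: V_1 = 1.875 V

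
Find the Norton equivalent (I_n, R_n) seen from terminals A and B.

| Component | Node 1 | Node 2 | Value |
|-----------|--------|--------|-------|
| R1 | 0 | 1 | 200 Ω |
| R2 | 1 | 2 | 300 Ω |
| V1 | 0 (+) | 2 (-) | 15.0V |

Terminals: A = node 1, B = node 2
Find the Thévenin equivalent first; then I_n = V_th/R_th and R_n = R_th.
Step 1 — V_th is the open-circuit voltage V_A - V_B (nothing connected across the terminals).
Nodal analysis, taking node 2 as the 0 V reference.
Source V1 fixes V_0 = 15 V.
KCL at each unknown node (sum of currents leaving = 0; resistances in Ω):
  Node 1: (V_1 - 15)/200 + (V_1 - 0)/300 = 0
Collecting terms: 0.008333 × V_1 = 0.075  =>  V_1 = 9 V
V_th = V_1 - V_2 = 9 - 0 = 9 V
Step 2 — R_th: zero the source — replace V1 by a short circuit (node 2 merges into node 0) — and find the resistance seen between A (node 1) and B (node 0).
Reduce the network between node 1 (A) and node 0 (B) by series/parallel combination:
  Rp1 = R1 ‖ R2 (parallel, both between nodes 0 and 1) = 1/(1/200 + 1/300) = 120 Ω
R_th = 120 Ω
I_n = V_th/R_th = 9/120 = 0.075 A, and R_n = R_th = 120 Ω

Final answer: I_n = 0.075 A, R_n = 120 Ω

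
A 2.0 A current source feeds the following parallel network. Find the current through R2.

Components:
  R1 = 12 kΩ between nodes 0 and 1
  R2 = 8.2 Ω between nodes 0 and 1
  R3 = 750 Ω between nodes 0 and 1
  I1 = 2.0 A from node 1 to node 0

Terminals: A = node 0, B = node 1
All resistors sit directly between nodes 0 and 1, so they are in parallel and share one voltage V; the full source current 2 A splits among them.
1/R_par = 1/12000 + 1/8.2 + 1/750 = 0.1234 S  =>  R_par = 8.106 Ω
V = I × R_par = 2 × 8.106 = 16.21 V
I_R2 = V/R2 = 16.21/8.2 = 1.977 A

Final answer: 1.977 A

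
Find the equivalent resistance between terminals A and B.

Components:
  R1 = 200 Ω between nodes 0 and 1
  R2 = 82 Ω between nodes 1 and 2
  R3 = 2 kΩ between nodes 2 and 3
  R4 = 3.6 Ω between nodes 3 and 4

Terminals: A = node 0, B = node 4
Reduce the network between node 0 (A) and node 4 (B) by series/parallel combination:
  Rs1 = R1 + R2 (series, joined only at node 1) = 200 + 82 = 282 Ω
  Rs2 = R3 + Rs1 (series, joined only at node 2) = 2000 + 282 = 2282 Ω
  Rs3 = R4 + Rs2 (series, joined only at node 3) = 3.6 + 2282 = 2286 Ω
R_eq = 2.286 kΩ

Final answer: 2.286 kΩ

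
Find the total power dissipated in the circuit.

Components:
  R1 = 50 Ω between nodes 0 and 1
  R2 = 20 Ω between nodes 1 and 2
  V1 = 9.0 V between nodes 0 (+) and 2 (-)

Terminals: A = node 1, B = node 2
Nodal analysis, taking node 2 as the 0 V reference.
Source V1 fixes V_0 = 9 V.
KCL at each unknown node (sum of currents leaving = 0; resistances in Ω):
  Node 1: (V_1 - 9)/50 + (V_1 - 0)/20 = 0
Collecting terms: 0.07 × V_1 = 0.18  =>  V_1 = 2.571 V
Power in each resistor, P = (ΔV)²/R:
  P_R1 = (9 - 2.571)²/50 = 0.8265 W
  P_R2 = (2.571 - 0)²/20 = 0.3306 W
P_total = P_R1 + P_R2 = 1.157 W

Final answer: 1.157 W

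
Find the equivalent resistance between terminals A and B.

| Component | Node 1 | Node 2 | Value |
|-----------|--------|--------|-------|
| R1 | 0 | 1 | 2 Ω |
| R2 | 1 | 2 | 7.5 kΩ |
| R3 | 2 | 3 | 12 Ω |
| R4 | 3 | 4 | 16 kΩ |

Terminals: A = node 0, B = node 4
Reduce the network between node 0 (A) and node 4 (B) by series/parallel combination:
  Rs1 = R1 + R2 (series, joined only at node 1) = 2 + 7500 = 7502 Ω
  Rs2 = R3 + Rs1 (series, joined only at node 2) = 12 + 7502 = 7514 Ω
  Rs3 = R4 + Rs2 (series, joined only at node 3) = 16000 + 7514 = 23510 Ω
R_eq = 23.51 kΩ

Final answer: 23.51 kΩ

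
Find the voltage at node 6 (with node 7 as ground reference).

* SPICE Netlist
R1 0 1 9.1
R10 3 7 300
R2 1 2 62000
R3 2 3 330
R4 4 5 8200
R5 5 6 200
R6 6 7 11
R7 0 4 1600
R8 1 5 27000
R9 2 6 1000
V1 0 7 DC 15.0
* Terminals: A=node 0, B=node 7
Nodal analysis, taking node 7 as the 0 V reference.
Source V1 fixes V_0 = 15 V.
KCL at each unknown node (sum of currents leaving = 0; resistances in Ω):
  Node 1: (V_1 - 15)/9.1 + (V_1 - V_2)/62000 + (V_1 - V_5)/27000 = 0
  Node 2: (V_2 - V_1)/62000 + (V_2 - V_3)/330 + (V_2 - V_6)/1000 = 0
  Node 3: (V_3 - V_2)/330 + (V_3 - 0)/300 = 0
  Node 4: (V_4 - V_5)/8200 + (V_4 - 15)/1600 = 0
  Node 5: (V_5 - V_4)/8200 + (V_5 - V_6)/200 + (V_5 - V_1)/27000 = 0
  Node 6: (V_6 - V_5)/200 + (V_6 - 0)/11 + (V_6 - V_2)/1000 = 0
Collecting terms (coefficients in siemens):
  0.1099·V_1 - 0.00001613·V_2 - 0.00003704·V_5 = 1.648
  0.004046·V_2 - 0.00001613·V_1 - 0.00303·V_3 - 0.001·V_6 = 0
  0.006364·V_3 - 0.00303·V_2 = 0
  0.000747·V_4 - 0.000122·V_5 = 0.009375
  0.005159·V_5 - 0.00003704·V_1 - 0.000122·V_4 - 0.005·V_6 = 0
  0.09691·V_6 - 0.001·V_2 - 0.005·V_5 = 0
Solving these 6 simultaneous equations (Gaussian elimination) gives:
  V_1 = 14.99 V, V_2 = 0.1018 V, V_3 = 0.04847 V, V_4 = 12.62 V
  V_5 = 0.4284 V, V_6 = 0.02315 V
The requested potential is V_6 = 0.02315 V.

Final answer: V_6 = 0.02315 V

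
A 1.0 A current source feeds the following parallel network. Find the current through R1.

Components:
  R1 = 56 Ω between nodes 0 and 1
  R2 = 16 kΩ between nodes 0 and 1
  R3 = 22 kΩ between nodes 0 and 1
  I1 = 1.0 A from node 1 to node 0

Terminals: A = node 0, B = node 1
All resistors sit directly between nodes 0 and 1, so they are in parallel and share one voltage V; the full source current 1 A splits among them.
1/R_par = 1/56 + 1/16000 + 1/22000 = 0.01797 S  =>  R_par = 55.66 Ω
V = I × R_par = 1 × 55.66 = 55.66 V
I_R1 = V/R1 = 55.66/56 = 0.994 A

Final answer: 0.994 A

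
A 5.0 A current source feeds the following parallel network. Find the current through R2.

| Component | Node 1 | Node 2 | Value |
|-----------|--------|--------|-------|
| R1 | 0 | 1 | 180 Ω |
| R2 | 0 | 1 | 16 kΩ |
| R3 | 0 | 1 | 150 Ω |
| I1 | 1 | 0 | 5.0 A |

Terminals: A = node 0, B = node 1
All resistors sit directly between nodes 0 and 1, so they are in parallel and share one voltage V; the full source current 5 A splits among them.
1/R_par = 1/180 + 1/16000 + 1/150 = 0.01228 S  =>  R_par = 81.4 Ω
V = I × R_par = 5 × 81.4 = 407 V
I_R2 = V/R2 = 407/16000 = 0.02544 A

Final answer: 0.02544 A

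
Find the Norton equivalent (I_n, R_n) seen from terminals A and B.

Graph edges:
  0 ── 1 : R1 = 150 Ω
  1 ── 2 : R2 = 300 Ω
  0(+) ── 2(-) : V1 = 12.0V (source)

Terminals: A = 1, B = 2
Find the Thévenin equivalent first; then I_n = V_th/R_th and R_n = R_th.
Step 1 — V_th is the open-circuit voltage V_A - V_B (nothing connected across the terminals).
Nodal analysis, taking node 2 as the 0 V reference.
Source V1 fixes V_0 = 12 V.
KCL at each unknown node (sum of currents leaving = 0; resistances in Ω):
  Node 1: (V_1 - 12)/150 + (V_1 - 0)/300 = 0
Collecting terms: 0.01 × V_1 = 0.08  =>  V_1 = 8 V
V_th = V_1 - V_2 = 8 - 0 = 8 V
Step 2 — R_th: zero the source — replace V1 by a short circuit (node 2 merges into node 0) — and find the resistance seen between A (node 1) and B (node 0).
Reduce the network between node 1 (A) and node 0 (B) by series/parallel combination:
  Rp1 = R1 ‖ R2 (parallel, both between nodes 0 and 1) = 1/(1/150 + 1/300) = 100 Ω
R_th = 100 Ω
I_n = V_th/R_th = 8/100 = 0.08 A, and R_n = R_th = 100 Ω

Final answer: I_n = 0.08 A, R_n = 100 Ω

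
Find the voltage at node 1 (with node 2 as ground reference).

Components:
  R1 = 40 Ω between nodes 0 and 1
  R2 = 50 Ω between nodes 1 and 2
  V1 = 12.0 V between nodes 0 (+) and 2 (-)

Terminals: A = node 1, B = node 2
Nodal analysis, taking node 2 as the 0 V reference.
Source V1 fixes V_0 = 12 V.
KCL at each unknown node (sum of currents leaving = 0; resistances in Ω):
  Node 1: (V_1 - 12)/40 + (V_1 - 0)/50 = 0
Collecting terms: 0.045 × V_1 = 0.3  =>  V_1 = 6.667 V
The requested potential is V_1 = 6.667 V.

Final answer: V_1 = 6.667 V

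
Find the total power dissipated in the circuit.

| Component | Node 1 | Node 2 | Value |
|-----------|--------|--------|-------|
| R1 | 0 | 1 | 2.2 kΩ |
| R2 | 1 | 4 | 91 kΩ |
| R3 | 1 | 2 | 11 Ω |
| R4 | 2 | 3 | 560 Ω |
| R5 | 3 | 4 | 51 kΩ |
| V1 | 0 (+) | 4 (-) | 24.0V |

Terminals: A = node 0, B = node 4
Nodal analysis, taking node 4 as the 0 V reference.
Source V1 fixes V_0 = 24 V.
KCL at each unknown node (sum of currents leaving = 0; resistances in Ω):
  Node 1: (V_1 - 24)/2200 + (V_1 - 0)/91000 + (V_1 - V_2)/11 = 0
  Node 2: (V_2 - V_1)/11 + (V_2 - V_3)/560 = 0
  Node 3: (V_3 - V_2)/560 + (V_3 - 0)/51000 = 0
Collecting terms (coefficients in siemens):
  0.09137·V_1 - 0.09091·V_2 = 0.01091
  0.09269·V_2 - 0.09091·V_1 - 0.001786·V_3 = 0
  0.001805·V_3 - 0.001786·V_2 = 0
Solving these 3 simultaneous equations (Gaussian elimination) gives:
  V_1 = 22.5 V, V_2 = 22.49 V, V_3 = 22.25 V
Power in each resistor, P = (ΔV)²/R:
  P_R1 = (24 - 22.5)²/2200 = 0.001028 W
  P_R2 = (22.5 - 0)²/91000 = 0.005561 W
  P_R3 = (22.5 - 22.49)²/11 = 0.000002093 W
  P_R4 = (22.49 - 22.25)²/560 = 0.0001066 W
  P_R5 = (22.25 - 0)²/51000 = 0.009705 W
P_total = P_R1 + P_R2 + P_R3 + P_R4 + P_R5 = 0.0164 W

Final answer: 0.0164 W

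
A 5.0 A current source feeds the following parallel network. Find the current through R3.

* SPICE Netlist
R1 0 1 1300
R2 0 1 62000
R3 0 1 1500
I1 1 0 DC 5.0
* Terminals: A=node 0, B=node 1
All resistors sit directly between nodes 0 and 1, so they are in parallel and share one voltage V; the full source current 5 A splits among them.
1/R_par = 1/1300 + 1/62000 + 1/1500 = 0.001452 S  =>  R_par = 688.7 Ω
V = I × R_par = 5 × 688.7 = 3443 V
I_R3 = V/R3 = 3443/1500 = 2.296 A

Final answer: 2.296 A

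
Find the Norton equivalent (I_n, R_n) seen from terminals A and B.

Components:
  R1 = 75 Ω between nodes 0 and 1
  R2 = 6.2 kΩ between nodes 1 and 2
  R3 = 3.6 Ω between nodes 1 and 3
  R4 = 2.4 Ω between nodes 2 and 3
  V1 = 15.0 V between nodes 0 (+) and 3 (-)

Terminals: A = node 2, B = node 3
Find the Thévenin equivalent first; then I_n = V_th/R_th and R_n = R_th.
Step 1 — V_th is the open-circuit voltage V_A - V_B (nothing connected across the terminals).
Nodal analysis, taking node 3 as the 0 V reference.
Source V1 fixes V_0 = 15 V.
KCL at each unknown node (sum of currents leaving = 0; resistances in Ω):
  Node 1: (V_1 - 15)/75 + (V_1 - V_2)/6200 + (V_1 - 0)/3.6 = 0
  Node 2: (V_2 - V_1)/6200 + (V_2 - 0)/2.4 = 0
Collecting terms (coefficients in siemens):
  0.2913·V_1 - 0.0001613·V_2 = 0.2
  0.4168·V_2 - 0.0001613·V_1 = 0
Determinant D = (0.2913)(0.4168) - (-0.0001613)(-0.0001613) = 0.1214
V_1 = [(0.2)(0.4168) - (-0.0001613)(0)]/D = 0.6866 V
V_2 = [(0.2913)(0) - (0.2)(-0.0001613)]/D = 0.0002657 V
V_th = V_2 - V_3 = 0.0002657 - 0 = 0.0002657 V
Step 2 — R_th: zero the source — replace V1 by a short circuit (node 3 merges into node 0) — and find the resistance seen between A (node 2) and B (node 0).
Reduce the network between node 2 (A) and node 0 (B) by series/parallel combination:
  Rp1 = R1 ‖ R3 (parallel, both between nodes 0 and 1) = 1/(1/75 + 1/3.6) = 3.435 Ω
  Rs1 = R2 + Rp1 (series, joined only at node 1) = 6200 + 3.435 = 6203 Ω
  Rp2 = R4 ‖ Rs1 (parallel, both between nodes 0 and 2) = 1/(1/2.4 + 1/6203) = 2.399 Ω
R_th = 2.399 Ω
I_n = V_th/R_th = 0.0002657/2.399 = 0.0001107 A, and R_n = R_th = 2.399 Ω

Final answer: I_n = 0.0001107 A, R_n = 2.399 Ω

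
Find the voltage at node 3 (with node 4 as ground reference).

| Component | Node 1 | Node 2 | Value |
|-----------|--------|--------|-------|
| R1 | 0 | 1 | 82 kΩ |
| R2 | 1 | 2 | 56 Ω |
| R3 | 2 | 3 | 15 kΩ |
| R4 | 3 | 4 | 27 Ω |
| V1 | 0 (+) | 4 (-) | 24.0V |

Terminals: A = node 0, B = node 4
Nodal analysis, taking node 4 as the 0 V reference.
Source V1 fixes V_0 = 24 V.
KCL at each unknown node (sum of currents leaving = 0; resistances in Ω):
  Node 1: (V_1 - 24)/82000 + (V_1 - V_2)/56 = 0
  Node 2: (V_2 - V_1)/56 + (V_2 - V_3)/15000 = 0
  Node 3: (V_3 - V_2)/15000 + (V_3 - 0)/27 = 0
Collecting terms (coefficients in siemens):
  0.01787·V_1 - 0.01786·V_2 = 0.0002927
  0.01792·V_2 - 0.01786·V_1 - 0.00006667·V_3 = 0
  0.0371·V_3 - 0.00006667·V_2 = 0
Solving these 3 simultaneous equations (Gaussian elimination) gives:
  V_1 = 3.729 V, V_2 = 3.715 V, V_3 = 0.006675 V
The requested potential is V_3 = 0.006675 V.

Final answer: V_3 = 0.006675 V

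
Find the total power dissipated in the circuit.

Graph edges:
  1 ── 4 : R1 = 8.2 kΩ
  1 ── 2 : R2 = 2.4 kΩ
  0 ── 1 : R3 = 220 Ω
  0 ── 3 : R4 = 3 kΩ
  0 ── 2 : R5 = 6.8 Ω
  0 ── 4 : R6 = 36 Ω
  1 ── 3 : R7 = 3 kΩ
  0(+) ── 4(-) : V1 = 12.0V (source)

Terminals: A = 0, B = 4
Nodal analysis, taking node 4 as the 0 V reference.
Source V1 fixes V_0 = 12 V.
KCL at each unknown node (sum of currents leaving = 0; resistances in Ω):
  Node 1: (V_1 - 0)/8200 + (V_1 - V_2)/2400 + (V_1 - 12)/220 + (V_1 - V_3)/3000 = 0
  Node 2: (V_2 - V_1)/2400 + (V_2 - 12)/6.8 = 0
  Node 3: (V_3 - 12)/3000 + (V_3 - V_1)/3000 = 0
Collecting terms (coefficients in siemens):
  0.005417·V_1 - 0.0004167·V_2 - 0.0003333·V_3 = 0.05455
  0.1475·V_2 - 0.0004167·V_1 = 1.765
  0.0006667·V_3 - 0.0003333·V_1 = 0.004
Solving these 3 simultaneous equations (Gaussian elimination) gives:
  V_1 = 11.72 V, V_2 = 12 V, V_3 = 11.86 V
Power in each resistor, P = (ΔV)²/R:
  P_R1 = (11.72 - 0)²/8200 = 0.01675 W
  P_R2 = (11.72 - 12)²/2400 = 0.0000322 W
  P_R3 = (12 - 11.72)²/220 = 0.0003532 W
  P_R4 = (12 - 11.86)²/3000 = 0.000006476 W
  P_R5 = (12 - 12)²/6.8 = 0.00000009123 W
  P_R6 = (12 - 0)²/36 = 4 W
  P_R7 = (11.72 - 11.86)²/3000 = 0.000006476 W
P_total = P_R1 + P_R2 + P_R3 + P_R4 + P_R5 + P_R6 + P_R7 = 4.017 W

Final answer: 4.017 W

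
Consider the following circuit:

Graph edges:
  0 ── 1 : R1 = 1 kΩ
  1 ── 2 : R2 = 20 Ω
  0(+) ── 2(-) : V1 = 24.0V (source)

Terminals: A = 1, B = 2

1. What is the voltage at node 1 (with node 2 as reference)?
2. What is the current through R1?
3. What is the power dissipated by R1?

Nodal analysis, taking node 2 as the 0 V reference.
Source V1 fixes V_0 = 24 V.
KCL at each unknown node (sum of currents leaving = 0; resistances in Ω):
  Node 1: (V_1 - 24)/1000 + (V_1 - 0)/20 = 0
Collecting terms: 0.051 × V_1 = 0.024  =>  V_1 = 0.4706 V
Part 1:
  Read off the nodal solution: V_1 = 0.4706 V
Part 2:
  I_R1 = (V_0 - V_1)/R1 = (24 - 0.4706)/1000 = 0.02353 A
  Magnitude: I_R1 = 0.02353 A
Part 3:
  I_R1 = (V_0 - V_1)/R1 = (24 - 0.4706)/1000 = 0.02353 A
  P_R1 = I_R1² × R1 = (0.02353)² × 1000 = 0.5536 W

Final answers:
1. V_1 = 0.4706 V
2. I_R1 = 0.02353 A
3. P_R1 = 0.5536 W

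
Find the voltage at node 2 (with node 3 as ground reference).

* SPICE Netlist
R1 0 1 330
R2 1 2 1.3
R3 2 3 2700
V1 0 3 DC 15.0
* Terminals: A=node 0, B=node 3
Nodal analysis, taking node 3 as the 0 V reference.
Source V1 fixes V_0 = 15 V.
KCL at each unknown node (sum of currents leaving = 0; resistances in Ω):
  Node 1: (V_1 - 15)/330 + (V_1 - V_2)/1.3 = 0
  Node 2: (V_2 - V_1)/1.3 + (V_2 - 0)/2700 = 0
Collecting terms (coefficients in siemens):
  0.7723·V_1 - 0.7692·V_2 = 0.04545
  0.7696·V_2 - 0.7692·V_1 = 0
Determinant D = (0.7723)(0.7696) - (-0.7692)(-0.7692) = 0.002617
V_1 = [(0.04545)(0.7696) - (-0.7692)(0)]/D = 13.37 V
V_2 = [(0.7723)(0) - (0.04545)(-0.7692)]/D = 13.36 V
The requested potential is V_2 = 13.36 V.

Final answer: V_2 = 13.36 V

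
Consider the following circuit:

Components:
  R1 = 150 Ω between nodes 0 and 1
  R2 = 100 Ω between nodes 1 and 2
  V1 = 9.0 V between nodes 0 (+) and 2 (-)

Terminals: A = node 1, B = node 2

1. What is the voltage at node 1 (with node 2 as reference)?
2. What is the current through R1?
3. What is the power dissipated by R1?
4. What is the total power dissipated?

Nodal analysis, taking node 2 as the 0 V reference.
Source V1 fixes V_0 = 9 V.
KCL at each unknown node (sum of currents leaving = 0; resistances in Ω):
  Node 1: (V_1 - 9)/150 + (V_1 - 0)/100 = 0
Collecting terms: 0.01667 × V_1 = 0.06  =>  V_1 = 3.6 V
Part 1:
  Read off the nodal solution: V_1 = 3.6 V
Part 2:
  I_R1 = (V_0 - V_1)/R1 = (9 - 3.6)/150 = 0.036 A
  Magnitude: I_R1 = 0.036 A
Part 3:
  I_R1 = (V_0 - V_1)/R1 = (9 - 3.6)/150 = 0.036 A
  P_R1 = I_R1² × R1 = (0.036)² × 150 = 0.1944 W
Part 4:
  Power in each resistor, P = (ΔV)²/R:
    P_R1 = (9 - 3.6)²/150 = 0.1944 W
    P_R2 = (3.6 - 0)²/100 = 0.1296 W
  P_total = P_R1 + P_R2 = 0.324 W

Final answers:
1. V_1 = 3.6 V
2. I_R1 = 0.036 A
3. P_R1 = 0.1944 W
4. P_total = 0.324 W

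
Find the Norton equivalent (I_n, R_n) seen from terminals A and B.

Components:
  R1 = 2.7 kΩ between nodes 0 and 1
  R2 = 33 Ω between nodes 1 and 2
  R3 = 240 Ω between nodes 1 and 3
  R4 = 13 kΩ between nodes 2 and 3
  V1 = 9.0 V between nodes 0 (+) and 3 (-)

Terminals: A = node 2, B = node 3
Find the Thévenin equivalent first; then I_n = V_th/R_th and R_n = R_th.
Step 1 — V_th is the open-circuit voltage V_A - V_B (nothing connected across the terminals).
Nodal analysis, taking node 3 as the 0 V reference.
Source V1 fixes V_0 = 9 V.
KCL at each unknown node (sum of currents leaving = 0; resistances in Ω):
  Node 1: (V_1 - 9)/2700 + (V_1 - V_2)/33 + (V_1 - 0)/240 = 0
  Node 2: (V_2 - V_1)/33 + (V_2 - 0)/13000 = 0
Collecting terms (coefficients in siemens):
  0.03484·V_1 - 0.0303·V_2 = 0.003333
  0.03038·V_2 - 0.0303·V_1 = 0
Determinant D = (0.03484)(0.03038) - (-0.0303)(-0.0303) = 0.0001402
V_1 = [(0.003333)(0.03038) - (-0.0303)(0)]/D = 0.7225 V
V_2 = [(0.03484)(0) - (0.003333)(-0.0303)]/D = 0.7206 V
V_th = V_2 - V_3 = 0.7206 - 0 = 0.7206 V
Step 2 — R_th: zero the source — replace V1 by a short circuit (node 3 merges into node 0) — and find the resistance seen between A (node 2) and B (node 0).
Reduce the network between node 2 (A) and node 0 (B) by series/parallel combination:
  Rp1 = R1 ‖ R3 (parallel, both between nodes 0 and 1) = 1/(1/2700 + 1/240) = 220.4 Ω
  Rs1 = R2 + Rp1 (series, joined only at node 1) = 33 + 220.4 = 253.4 Ω
  Rp2 = R4 ‖ Rs1 (parallel, both between nodes 0 and 2) = 1/(1/13000 + 1/253.4) = 248.6 Ω
R_th = 248.6 Ω
I_n = V_th/R_th = 0.7206/248.6 = 0.002899 A, and R_n = R_th = 248.6 Ω

Final answer: I_n = 0.002899 A, R_n = 248.6 Ω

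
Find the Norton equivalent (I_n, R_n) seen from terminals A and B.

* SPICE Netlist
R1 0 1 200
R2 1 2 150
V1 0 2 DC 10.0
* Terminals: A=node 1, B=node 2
Find the Thévenin equivalent first; then I_n = V_th/R_th and R_n = R_th.
Step 1 — V_th is the open-circuit voltage V_A - V_B (nothing connected across the terminals).
Nodal analysis, taking node 2 as the 0 V reference.
Source V1 fixes V_0 = 10 V.
KCL at each unknown node (sum of currents leaving = 0; resistances in Ω):
  Node 1: (V_1 - 10)/200 + (V_1 - 0)/150 = 0
Collecting terms: 0.01167 × V_1 = 0.05  =>  V_1 = 4.286 V
V_th = V_1 - V_2 = 4.286 - 0 = 4.286 V
Step 2 — R_th: zero the source — replace V1 by a short circuit (node 2 merges into node 0) — and find the resistance seen between A (node 1) and B (node 0).
Reduce the network between node 1 (A) and node 0 (B) by series/parallel combination:
  Rp1 = R1 ‖ R2 (parallel, both between nodes 0 and 1) = 1/(1/200 + 1/150) = 85.71 Ω
R_th = 85.71 Ω
I_n = V_th/R_th = 4.286/85.71 = 0.05 A, and R_n = R_th = 85.71 Ω

Final answer: I_n = 0.05 A, R_n = 85.71 Ω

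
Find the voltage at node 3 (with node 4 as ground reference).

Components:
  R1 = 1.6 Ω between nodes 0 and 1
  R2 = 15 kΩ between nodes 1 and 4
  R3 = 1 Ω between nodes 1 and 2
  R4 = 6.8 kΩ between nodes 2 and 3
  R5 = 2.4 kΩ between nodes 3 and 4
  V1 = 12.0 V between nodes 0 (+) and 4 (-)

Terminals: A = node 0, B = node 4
Nodal analysis, taking node 4 as the 0 V reference.
Source V1 fixes V_0 = 12 V.
KCL at each unknown node (sum of currents leaving = 0; resistances in Ω):
  Node 1: (V_1 - 12)/1.6 + (V_1 - 0)/15000 + (V_1 - V_2)/1 = 0
  Node 2: (V_2 - V_1)/1 + (V_2 - V_3)/6800 = 0
  Node 3: (V_3 - V_2)/6800 + (V_3 - 0)/2400 = 0
Collecting terms (coefficients in siemens):
  1.625·V_1 - 1·V_2 = 7.5
  1·V_2 - 1·V_1 - 0.0001471·V_3 = 0
  0.0005637·V_3 - 0.0001471·V_2 = 0
Solving these 3 simultaneous equations (Gaussian elimination) gives:
  V_1 = 12 V, V_2 = 12 V, V_3 = 3.129 V
The requested potential is V_3 = 3.129 V.

Final answer: V_3 = 3.129 V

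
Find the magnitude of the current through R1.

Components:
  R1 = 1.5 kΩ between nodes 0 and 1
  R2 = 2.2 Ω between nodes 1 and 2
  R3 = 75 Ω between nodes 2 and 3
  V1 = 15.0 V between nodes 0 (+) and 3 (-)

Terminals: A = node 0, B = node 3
Nodal analysis, taking node 3 as the 0 V reference.
Source V1 fixes V_0 = 15 V.
KCL at each unknown node (sum of currents leaving = 0; resistances in Ω):
  Node 1: (V_1 - 15)/1500 + (V_1 - V_2)/2.2 = 0
  Node 2: (V_2 - V_1)/2.2 + (V_2 - 0)/75 = 0
Collecting terms (coefficients in siemens):
  0.4552·V_1 - 0.4545·V_2 = 0.01
  0.4679·V_2 - 0.4545·V_1 = 0
Determinant D = (0.4552)(0.4679) - (-0.4545)(-0.4545) = 0.006373
V_1 = [(0.01)(0.4679) - (-0.4545)(0)]/D = 0.7342 V
V_2 = [(0.4552)(0) - (0.01)(-0.4545)]/D = 0.7133 V
I_R1 = (V_0 - V_1)/R1 = (15 - 0.7342)/1500 = 0.009511 A
|I_R1| = 0.009511 A

Final answer: |I_R1| = 0.009511 A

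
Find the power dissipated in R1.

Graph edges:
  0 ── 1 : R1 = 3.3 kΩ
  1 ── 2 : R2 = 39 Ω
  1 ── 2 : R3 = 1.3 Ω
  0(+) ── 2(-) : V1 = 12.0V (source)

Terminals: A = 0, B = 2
Nodal analysis, taking node 2 as the 0 V reference.
Source V1 fixes V_0 = 12 V.
KCL at each unknown node (sum of currents leaving = 0; resistances in Ω):
  Node 1: (V_1 - 12)/3300 + (V_1 - 0)/39 + (V_1 - 0)/1.3 = 0
Collecting terms: 0.7952 × V_1 = 0.003636  =>  V_1 = 0.004573 V
I_R1 = (V_0 - V_1)/R1 = (12 - 0.004573)/3300 = 0.003635 A
P_R1 = I_R1² × R1 = (0.003635)² × 3300 = 0.0436 W

Final answer: 0.0436 W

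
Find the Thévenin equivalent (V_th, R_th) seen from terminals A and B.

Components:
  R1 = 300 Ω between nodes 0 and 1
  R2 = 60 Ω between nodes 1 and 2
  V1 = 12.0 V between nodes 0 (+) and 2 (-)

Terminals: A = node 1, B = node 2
Step 1 — V_th is the open-circuit voltage V_A - V_B (nothing connected across the terminals).
Nodal analysis, taking node 2 as the 0 V reference.
Source V1 fixes V_0 = 12 V.
KCL at each unknown node (sum of currents leaving = 0; resistances in Ω):
  Node 1: (V_1 - 12)/300 + (V_1 - 0)/60 = 0
Collecting terms: 0.02 × V_1 = 0.04  =>  V_1 = 2 V
V_th = V_1 - V_2 = 2 - 0 = 2 V
Step 2 — R_th: zero the source — replace V1 by a short circuit (node 2 merges into node 0) — and find the resistance seen between A (node 1) and B (node 0).
Reduce the network between node 1 (A) and node 0 (B) by series/parallel combination:
  Rp1 = R1 ‖ R2 (parallel, both between nodes 0 and 1) = 1/(1/300 + 1/60) = 50 Ω
R_th = 50 Ω

Final answer: V_th = 2 V, R_th = 50 Ω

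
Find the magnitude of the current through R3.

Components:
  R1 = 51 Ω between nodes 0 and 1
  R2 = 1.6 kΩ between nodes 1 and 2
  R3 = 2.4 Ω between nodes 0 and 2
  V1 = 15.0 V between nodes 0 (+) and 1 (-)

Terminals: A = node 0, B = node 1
Nodal analysis, taking node 1 as the 0 V reference.
Source V1 fixes V_0 = 15 V.
KCL at each unknown node (sum of currents leaving = 0; resistances in Ω):
  Node 2: (V_2 - 0)/1600 + (V_2 - 15)/2.4 = 0
Collecting terms: 0.4173 × V_2 = 6.25  =>  V_2 = 14.98 V
I_R3 = (V_0 - V_2)/R3 = (15 - 14.98)/2.4 = 0.009361 A
|I_R3| = 0.009361 A

Final answer: |I_R3| = 0.009361 A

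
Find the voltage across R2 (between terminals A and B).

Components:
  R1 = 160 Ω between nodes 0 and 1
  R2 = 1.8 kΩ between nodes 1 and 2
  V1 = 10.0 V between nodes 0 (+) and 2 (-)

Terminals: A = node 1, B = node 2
R1 and R2 are in series across V1 (node 0 → node 1 → node 2), and the output A–B is taken across R2, so this is a voltage divider.
Series current: I = V1/(R1 + R2) = 10/(160 + 1800) = 10/1960 = 0.005102 A
V_R2 = I × R2 = V1 × R2/(R1 + R2) = 10 × 1800/1960 = 9.184 V

Final answer: 9.184 V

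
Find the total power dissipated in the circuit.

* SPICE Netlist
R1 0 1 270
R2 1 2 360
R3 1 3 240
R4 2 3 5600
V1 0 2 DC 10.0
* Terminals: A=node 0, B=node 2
Nodal analysis, taking node 2 as the 0 V reference.
Source V1 fixes V_0 = 10 V.
KCL at each unknown node (sum of currents leaving = 0; resistances in Ω):
  Node 1: (V_1 - 10)/270 + (V_1 - 0)/360 + (V_1 - V_3)/240 = 0
  Node 3: (V_3 - V_1)/240 + (V_3 - 0)/5600 = 0
Collecting terms (coefficients in siemens):
  0.01065·V_1 - 0.004167·V_3 = 0.03704
  0.004345·V_3 - 0.004167·V_1 = 0
Determinant D = (0.01065)(0.004345) - (-0.004167)(-0.004167) = 0.00002891
V_1 = [(0.03704)(0.004345) - (-0.004167)(0)]/D = 5.567 V
V_3 = [(0.01065)(0) - (0.03704)(-0.004167)]/D = 5.338 V
Power in each resistor, P = (ΔV)²/R:
  P_R1 = (10 - 5.567)²/270 = 0.07278 W
  P_R2 = (5.567 - 0)²/360 = 0.08609 W
  P_R3 = (5.567 - 5.338)²/240 = 0.0002181 W
  P_R4 = (0 - 5.338)²/5600 = 0.005089 W
P_total = P_R1 + P_R2 + P_R3 + P_R4 = 0.1642 W

Final answer: 0.1642 W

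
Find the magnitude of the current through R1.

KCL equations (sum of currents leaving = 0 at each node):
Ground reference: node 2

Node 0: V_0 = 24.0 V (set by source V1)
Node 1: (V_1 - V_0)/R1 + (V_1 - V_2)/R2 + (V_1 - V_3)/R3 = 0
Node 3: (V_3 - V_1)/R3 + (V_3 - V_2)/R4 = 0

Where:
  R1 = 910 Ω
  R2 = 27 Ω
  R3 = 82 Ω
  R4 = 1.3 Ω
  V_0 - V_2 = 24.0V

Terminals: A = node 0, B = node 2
Nodal analysis, taking node 2 as the 0 V reference.
Source V1 fixes V_0 = 24 V.
KCL at each unknown node (sum of currents leaving = 0; resistances in Ω):
  Node 1: (V_1 - 24)/910 + (V_1 - 0)/27 + (V_1 - V_3)/82 = 0
  Node 3: (V_3 - V_1)/82 + (V_3 - 0)/1.3 = 0
Collecting terms (coefficients in siemens):
  0.05033·V_1 - 0.0122·V_3 = 0.02637
  0.7814·V_3 - 0.0122·V_1 = 0
Determinant D = (0.05033)(0.7814) - (-0.0122)(-0.0122) = 0.03918
V_1 = [(0.02637)(0.7814) - (-0.0122)(0)]/D = 0.526 V
V_3 = [(0.05033)(0) - (0.02637)(-0.0122)]/D = 0.008209 V
I_R1 = (V_0 - V_1)/R1 = (24 - 0.526)/910 = 0.0258 A
|I_R1| = 0.0258 A

Final answer: |I_R1| = 0.0258 A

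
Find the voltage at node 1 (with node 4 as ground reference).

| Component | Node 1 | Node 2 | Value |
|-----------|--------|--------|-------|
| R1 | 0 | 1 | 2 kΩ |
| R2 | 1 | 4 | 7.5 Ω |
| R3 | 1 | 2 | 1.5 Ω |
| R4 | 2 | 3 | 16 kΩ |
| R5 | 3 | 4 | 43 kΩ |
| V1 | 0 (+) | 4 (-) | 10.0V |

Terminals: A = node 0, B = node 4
Nodal analysis, taking node 4 as the 0 V reference.
Source V1 fixes V_0 = 10 V.
KCL at each unknown node (sum of currents leaving = 0; resistances in Ω):
  Node 1: (V_1 - 10)/2000 + (V_1 - 0)/7.5 + (V_1 - V_2)/1.5 = 0
  Node 2: (V_2 - V_1)/1.5 + (V_2 - V_3)/16000 = 0
  Node 3: (V_3 - V_2)/16000 + (V_3 - 0)/43000 = 0
Collecting terms (coefficients in siemens):
  0.8005·V_1 - 0.6667·V_2 = 0.005
  0.6667·V_2 - 0.6667·V_1 - 0.0000625·V_3 = 0
  0.00008576·V_3 - 0.0000625·V_2 = 0
Solving these 3 simultaneous equations (Gaussian elimination) gives:
  V_1 = 0.03736 V, V_2 = 0.03735 V, V_3 = 0.02722 V
The requested potential is V_1 = 0.03736 V.

Final answer: V_1 = 0.03736 V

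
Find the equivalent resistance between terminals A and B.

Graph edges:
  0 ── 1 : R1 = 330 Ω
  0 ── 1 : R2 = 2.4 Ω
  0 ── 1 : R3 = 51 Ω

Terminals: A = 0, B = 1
Reduce the network between node 0 (A) and node 1 (B) by series/parallel combination:
  Rp1 = R1 ‖ R2 ‖ R3 (parallel, all between nodes 0 and 1) = 1/(1/330 + 1/2.4 + 1/51) = 2.276 Ω
R_eq = 2.276 Ω

Final answer: 2.276 Ω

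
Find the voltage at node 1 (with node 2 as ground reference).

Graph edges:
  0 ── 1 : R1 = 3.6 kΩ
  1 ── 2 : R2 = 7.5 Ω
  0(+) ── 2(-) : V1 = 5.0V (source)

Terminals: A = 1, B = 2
Nodal analysis, taking node 2 as the 0 V reference.
Source V1 fixes V_0 = 5 V.
KCL at each unknown node (sum of currents leaving = 0; resistances in Ω):
  Node 1: (V_1 - 5)/3600 + (V_1 - 0)/7.5 = 0
Collecting terms: 0.1336 × V_1 = 0.001389  =>  V_1 = 0.0104 V
The requested potential is V_1 = 0.0104 V.

Final answer: V_1 = 0.0104 V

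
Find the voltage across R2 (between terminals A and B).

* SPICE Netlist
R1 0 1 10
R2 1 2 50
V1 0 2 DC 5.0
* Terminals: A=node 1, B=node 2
R1 and R2 are in series across V1 (node 0 → node 1 → node 2), and the output A–B is taken across R2, so this is a voltage divider.
Series current: I = V1/(R1 + R2) = 5/(10 + 50) = 5/60 = 0.08333 A
V_R2 = I × R2 = V1 × R2/(R1 + R2) = 5 × 50/60 = 4.167 V

Final answer: 4.167 V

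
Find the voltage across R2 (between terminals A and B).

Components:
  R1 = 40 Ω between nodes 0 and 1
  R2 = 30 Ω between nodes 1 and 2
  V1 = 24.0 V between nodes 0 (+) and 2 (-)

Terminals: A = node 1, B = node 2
R1 and R2 are in series across V1 (node 0 → node 1 → node 2), and the output A–B is taken across R2, so this is a voltage divider.
Series current: I = V1/(R1 + R2) = 24/(40 + 30) = 24/70 = 0.3429 A
V_R2 = I × R2 = V1 × R2/(R1 + R2) = 24 × 30/70 = 10.29 V

Final answer: 10.29 V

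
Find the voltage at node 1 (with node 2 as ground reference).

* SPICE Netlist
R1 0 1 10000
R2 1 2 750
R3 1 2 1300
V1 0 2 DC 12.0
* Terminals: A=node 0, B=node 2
Nodal analysis, taking node 2 as the 0 V reference.
Source V1 fixes V_0 = 12 V.
KCL at each unknown node (sum of currents leaving = 0; resistances in Ω):
  Node 1: (V_1 - 12)/10000 + (V_1 - 0)/750 + (V_1 - 0)/1300 = 0
Collecting terms: 0.002203 × V_1 = 0.0012  =>  V_1 = 0.5448 V
The requested potential is V_1 = 0.5448 V.

Final answer: V_1 = 0.5448 V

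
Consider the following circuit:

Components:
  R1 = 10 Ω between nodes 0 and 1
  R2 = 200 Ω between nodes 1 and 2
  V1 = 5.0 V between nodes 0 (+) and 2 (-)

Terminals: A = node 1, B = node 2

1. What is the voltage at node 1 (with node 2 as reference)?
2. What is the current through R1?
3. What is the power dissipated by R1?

Nodal analysis, taking node 2 as the 0 V reference.
Source V1 fixes V_0 = 5 V.
KCL at each unknown node (sum of currents leaving = 0; resistances in Ω):
  Node 1: (V_1 - 5)/10 + (V_1 - 0)/200 = 0
Collecting terms: 0.105 × V_1 = 0.5  =>  V_1 = 4.762 V
Part 1:
  Read off the nodal solution: V_1 = 4.762 V
Part 2:
  I_R1 = (V_0 - V_1)/R1 = (5 - 4.762)/10 = 0.02381 A
  Magnitude: I_R1 = 0.02381 A
Part 3:
  I_R1 = (V_0 - V_1)/R1 = (5 - 4.762)/10 = 0.02381 A
  P_R1 = I_R1² × R1 = (0.02381)² × 10 = 0.005669 W

Final answers:
1. V_1 = 4.762 V
2. I_R1 = 0.02381 A
3. P_R1 = 0.005669 W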